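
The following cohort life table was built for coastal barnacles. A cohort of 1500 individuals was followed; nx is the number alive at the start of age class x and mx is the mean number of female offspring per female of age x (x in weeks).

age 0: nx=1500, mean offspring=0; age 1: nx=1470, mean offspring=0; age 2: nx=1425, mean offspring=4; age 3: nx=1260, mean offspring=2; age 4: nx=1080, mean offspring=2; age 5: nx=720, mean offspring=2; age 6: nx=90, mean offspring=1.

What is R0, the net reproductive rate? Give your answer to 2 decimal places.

lx = nx/n0 = nx/1500: 1, 0.98, 0.95, 0.84, 0.72, 0.48, 0.06
lx·mx by age: 0, 0, 3.8, 1.68, 1.44, 0.96, 0.06
R0 = Σ lx·mx = 7.94 → 7.94

7.94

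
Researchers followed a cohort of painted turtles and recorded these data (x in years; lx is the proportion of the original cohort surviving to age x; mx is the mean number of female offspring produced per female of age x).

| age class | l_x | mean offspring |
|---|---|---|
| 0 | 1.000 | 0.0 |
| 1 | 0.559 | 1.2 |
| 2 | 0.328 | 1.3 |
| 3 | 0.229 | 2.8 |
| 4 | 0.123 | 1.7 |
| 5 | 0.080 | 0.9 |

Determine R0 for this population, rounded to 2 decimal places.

2.02

lx·mx by age: 0, 0.6708, 0.4264, 0.6412, 0.2091, 0.072
R0 = Σ lx·mx = 2.0195 → 2.02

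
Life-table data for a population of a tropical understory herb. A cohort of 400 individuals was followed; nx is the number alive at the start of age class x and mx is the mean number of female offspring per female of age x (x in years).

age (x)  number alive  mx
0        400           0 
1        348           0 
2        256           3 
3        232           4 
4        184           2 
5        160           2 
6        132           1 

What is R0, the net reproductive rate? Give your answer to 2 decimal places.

lx = nx/n0 = nx/400: 1, 0.87, 0.64, 0.58, 0.46, 0.4, 0.33
lx·mx by age: 0, 0, 1.92, 2.32, 0.92, 0.8, 0.33
R0 = Σ lx·mx = 6.29 → 6.29

6.29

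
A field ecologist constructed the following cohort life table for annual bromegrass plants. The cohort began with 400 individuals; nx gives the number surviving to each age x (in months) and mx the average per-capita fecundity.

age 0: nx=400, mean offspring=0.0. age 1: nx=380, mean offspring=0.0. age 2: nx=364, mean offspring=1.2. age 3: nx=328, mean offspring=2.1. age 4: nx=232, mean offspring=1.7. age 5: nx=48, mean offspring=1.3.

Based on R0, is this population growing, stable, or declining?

growing

lx = nx/n0 = nx/400: 1, 0.95, 0.91, 0.82, 0.58, 0.12
R0 = Σ lx·mx = 0 + 0 + 1.092 + 1.722 + 0.986 + 0.156 = 3.956
R0 > 1, so the population is growing.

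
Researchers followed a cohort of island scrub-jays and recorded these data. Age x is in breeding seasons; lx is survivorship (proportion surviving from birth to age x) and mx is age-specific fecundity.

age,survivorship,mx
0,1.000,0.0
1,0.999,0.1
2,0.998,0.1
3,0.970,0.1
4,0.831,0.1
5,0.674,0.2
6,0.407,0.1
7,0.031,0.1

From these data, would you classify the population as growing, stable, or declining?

declining

R0 = Σ lx·mx = 0 + 0.0999 + 0.0998 + 0.097 + 0.0831 + 0.1348 + 0.0407 + 0.0031 = 0.5584
R0 < 1, so the population is declining.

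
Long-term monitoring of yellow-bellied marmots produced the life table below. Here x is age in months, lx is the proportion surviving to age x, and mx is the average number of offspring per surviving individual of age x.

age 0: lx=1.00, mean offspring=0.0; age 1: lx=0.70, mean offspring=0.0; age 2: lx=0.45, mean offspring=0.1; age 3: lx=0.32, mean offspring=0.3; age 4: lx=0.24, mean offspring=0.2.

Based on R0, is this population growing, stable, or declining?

declining

R0 = Σ lx·mx = 0 + 0 + 0.045 + 0.096 + 0.048 = 0.189
R0 < 1, so the population is declining.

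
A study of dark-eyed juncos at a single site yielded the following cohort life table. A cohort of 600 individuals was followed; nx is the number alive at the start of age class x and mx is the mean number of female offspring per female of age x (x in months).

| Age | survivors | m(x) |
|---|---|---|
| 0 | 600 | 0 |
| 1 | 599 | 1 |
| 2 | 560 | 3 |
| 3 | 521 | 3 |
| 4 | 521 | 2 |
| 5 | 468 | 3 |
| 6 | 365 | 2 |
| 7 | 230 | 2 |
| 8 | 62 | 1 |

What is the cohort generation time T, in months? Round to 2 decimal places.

3.70

lx = nx/n0 = nx/600: 1, 0.99833…, 0.93333…, 0.86833…, 0.86833…, 0.78, 0.60833…, 0.38333…, 0.10333…
lx·mx: 0, 0.998333…, 2.8…, 2.605…, 1.736667…, 2.34, 1.216667…, 0.766667…, 0.103333… → R0 = 12.566667…
x·lx·mx: 0, 0.998333…, 5.6…, 7.815…, 6.946667…, 11.7, 7.3…, 5.366667…, 0.826667… → Σ = 46.553333…
T = 46.553333… / 12.566667… = 3.704509… → 3.70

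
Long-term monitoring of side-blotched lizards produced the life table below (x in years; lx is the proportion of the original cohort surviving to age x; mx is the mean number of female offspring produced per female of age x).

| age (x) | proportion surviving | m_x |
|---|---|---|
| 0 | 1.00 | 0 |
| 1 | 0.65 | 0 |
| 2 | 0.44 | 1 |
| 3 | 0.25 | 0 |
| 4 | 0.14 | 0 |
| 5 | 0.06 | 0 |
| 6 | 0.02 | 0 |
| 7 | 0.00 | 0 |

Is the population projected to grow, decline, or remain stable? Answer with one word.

declining

R0 = Σ lx·mx = 0 + 0 + 0.44 + 0 + 0 + 0 + 0 + 0 = 0.44
R0 < 1, so the population is declining.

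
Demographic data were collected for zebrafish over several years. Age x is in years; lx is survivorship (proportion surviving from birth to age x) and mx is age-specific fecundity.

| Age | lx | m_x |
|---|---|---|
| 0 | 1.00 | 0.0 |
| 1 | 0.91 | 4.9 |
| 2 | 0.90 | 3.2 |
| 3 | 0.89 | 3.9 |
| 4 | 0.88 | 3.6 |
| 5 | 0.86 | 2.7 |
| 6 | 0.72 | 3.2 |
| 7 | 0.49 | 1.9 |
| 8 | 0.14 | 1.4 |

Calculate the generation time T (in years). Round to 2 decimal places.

lx·mx: 0, 4.459, 2.88, 3.471, 3.168, 2.322, 2.304, 0.931, 0.196 → R0 = 19.731
x·lx·mx: 0, 4.459, 5.76, 10.413, 12.672, 11.61, 13.824, 6.517, 1.568 → Σ = 66.823
T = 66.823 / 19.731 = 3.386701… → 3.39

3.39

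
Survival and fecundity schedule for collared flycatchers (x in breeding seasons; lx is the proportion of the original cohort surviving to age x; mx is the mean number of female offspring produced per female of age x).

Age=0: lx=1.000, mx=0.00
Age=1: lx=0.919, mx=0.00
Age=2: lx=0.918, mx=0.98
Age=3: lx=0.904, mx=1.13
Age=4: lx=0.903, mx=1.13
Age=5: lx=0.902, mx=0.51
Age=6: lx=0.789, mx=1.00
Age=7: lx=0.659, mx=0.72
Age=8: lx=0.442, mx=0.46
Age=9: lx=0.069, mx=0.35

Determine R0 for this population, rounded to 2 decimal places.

lx·mx by age: 0, 0, 0.89964, 1.02152, 1.02039, 0.46002, 0.789, 0.47448, 0.20332, 0.02415
R0 = Σ lx·mx = 4.89252 → 4.89

4.89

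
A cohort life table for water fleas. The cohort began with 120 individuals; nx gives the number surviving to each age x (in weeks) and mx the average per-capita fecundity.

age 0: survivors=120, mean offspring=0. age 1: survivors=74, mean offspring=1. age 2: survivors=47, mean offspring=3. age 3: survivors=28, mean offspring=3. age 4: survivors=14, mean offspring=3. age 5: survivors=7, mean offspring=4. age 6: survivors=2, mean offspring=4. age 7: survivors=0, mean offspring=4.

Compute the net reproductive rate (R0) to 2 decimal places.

lx = nx/n0 = nx/120: 1, 0.61667…, 0.39167…, 0.23333…, 0.11667…, 0.05833…, 0.01667…, 0
lx·mx by age: 0, 0.616667…, 1.175…, 0.7…, 0.35…, 0.233333…, 0.066667…, 0
R0 = Σ lx·mx = 3.141667… → 3.14

3.14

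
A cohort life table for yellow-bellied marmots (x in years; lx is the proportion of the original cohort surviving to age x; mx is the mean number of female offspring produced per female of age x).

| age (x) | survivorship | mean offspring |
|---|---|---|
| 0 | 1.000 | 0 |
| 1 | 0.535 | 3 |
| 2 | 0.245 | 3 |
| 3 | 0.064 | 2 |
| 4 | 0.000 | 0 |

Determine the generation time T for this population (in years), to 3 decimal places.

1.402

lx·mx: 0, 1.605, 0.735, 0.128, 0 → R0 = 2.468
x·lx·mx: 0, 1.605, 1.47, 0.384, 0 → Σ = 3.459
T = 3.459 / 2.468 = 1.40154… → 1.402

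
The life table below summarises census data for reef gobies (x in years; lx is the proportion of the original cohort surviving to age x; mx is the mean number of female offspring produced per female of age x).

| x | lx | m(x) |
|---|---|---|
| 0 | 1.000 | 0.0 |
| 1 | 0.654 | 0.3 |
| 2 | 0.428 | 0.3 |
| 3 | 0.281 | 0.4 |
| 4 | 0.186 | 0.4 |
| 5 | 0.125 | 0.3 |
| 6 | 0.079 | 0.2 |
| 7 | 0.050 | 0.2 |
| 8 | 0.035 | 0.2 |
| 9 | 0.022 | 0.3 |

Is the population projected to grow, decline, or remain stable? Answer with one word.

R0 = Σ lx·mx = 0 + 0.1962 + 0.1284 + 0.1124 + 0.0744 + 0.0375 + 0.0158 + 0.01 + 0.007 + 0.0066 = 0.5883
R0 < 1, so the population is declining.

declining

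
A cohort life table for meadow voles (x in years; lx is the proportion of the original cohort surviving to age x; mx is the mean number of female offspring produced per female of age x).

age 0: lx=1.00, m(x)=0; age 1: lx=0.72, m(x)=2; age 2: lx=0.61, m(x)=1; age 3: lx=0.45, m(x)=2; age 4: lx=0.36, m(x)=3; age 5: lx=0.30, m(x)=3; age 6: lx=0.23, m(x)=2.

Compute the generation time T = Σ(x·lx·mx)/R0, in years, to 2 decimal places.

3.14

lx·mx: 0, 1.44, 0.61, 0.9, 1.08, 0.9, 0.46 → R0 = 5.39
x·lx·mx: 0, 1.44, 1.22, 2.7, 4.32, 4.5, 2.76 → Σ = 16.94
T = 16.94 / 5.39 = 3.142857… → 3.14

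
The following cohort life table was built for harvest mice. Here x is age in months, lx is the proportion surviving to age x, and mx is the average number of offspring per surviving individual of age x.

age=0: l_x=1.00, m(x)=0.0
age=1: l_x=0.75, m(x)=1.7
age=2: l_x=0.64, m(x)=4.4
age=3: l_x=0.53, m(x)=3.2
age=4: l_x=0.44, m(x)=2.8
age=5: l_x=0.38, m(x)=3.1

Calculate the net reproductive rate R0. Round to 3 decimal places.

lx·mx by age: 0, 1.275, 2.816, 1.696, 1.232, 1.178
R0 = Σ lx·mx = 8.197 → 8.197

8.197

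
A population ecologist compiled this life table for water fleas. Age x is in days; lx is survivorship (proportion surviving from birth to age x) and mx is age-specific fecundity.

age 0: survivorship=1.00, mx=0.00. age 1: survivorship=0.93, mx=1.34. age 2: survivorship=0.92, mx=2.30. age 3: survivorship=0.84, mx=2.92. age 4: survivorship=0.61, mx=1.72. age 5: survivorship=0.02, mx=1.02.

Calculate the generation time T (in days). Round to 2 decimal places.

lx·mx: 0, 1.2462, 2.116, 2.4528, 1.0492, 0.0204 → R0 = 6.8846
x·lx·mx: 0, 1.2462, 4.232, 7.3584, 4.1968, 0.102 → Σ = 17.1354
T = 17.1354 / 6.8846 = 2.488946… → 2.49

2.49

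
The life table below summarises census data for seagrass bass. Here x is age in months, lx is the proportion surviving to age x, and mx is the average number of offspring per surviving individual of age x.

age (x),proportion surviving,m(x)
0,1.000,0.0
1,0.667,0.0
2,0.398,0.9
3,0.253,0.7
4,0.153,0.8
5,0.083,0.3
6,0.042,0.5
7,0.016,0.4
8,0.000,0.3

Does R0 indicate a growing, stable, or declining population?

R0 = Σ lx·mx = 0 + 0 + 0.3582 + 0.1771 + 0.1224 + 0.0249 + 0.021 + 0.0064 + 0 = 0.71
R0 < 1, so the population is declining.

declining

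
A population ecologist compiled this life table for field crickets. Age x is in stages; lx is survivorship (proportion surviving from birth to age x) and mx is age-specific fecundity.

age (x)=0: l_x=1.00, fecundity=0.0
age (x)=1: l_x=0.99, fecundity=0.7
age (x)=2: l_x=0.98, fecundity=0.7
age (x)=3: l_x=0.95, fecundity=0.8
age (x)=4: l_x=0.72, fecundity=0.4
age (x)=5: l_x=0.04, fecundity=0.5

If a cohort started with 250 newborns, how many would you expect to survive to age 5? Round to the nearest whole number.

10

Expected survivors = N0 · l_5 = 250 × 0.04 = 10 → 10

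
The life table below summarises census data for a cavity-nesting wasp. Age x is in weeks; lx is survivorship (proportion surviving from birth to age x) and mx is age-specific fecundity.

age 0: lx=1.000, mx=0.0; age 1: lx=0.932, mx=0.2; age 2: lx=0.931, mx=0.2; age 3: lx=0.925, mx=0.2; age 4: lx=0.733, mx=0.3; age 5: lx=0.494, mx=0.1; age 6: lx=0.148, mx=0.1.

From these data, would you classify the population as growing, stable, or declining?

declining

R0 = Σ lx·mx = 0 + 0.1864 + 0.1862 + 0.185 + 0.2199 + 0.0494 + 0.0148 = 0.8417
R0 < 1, so the population is declining.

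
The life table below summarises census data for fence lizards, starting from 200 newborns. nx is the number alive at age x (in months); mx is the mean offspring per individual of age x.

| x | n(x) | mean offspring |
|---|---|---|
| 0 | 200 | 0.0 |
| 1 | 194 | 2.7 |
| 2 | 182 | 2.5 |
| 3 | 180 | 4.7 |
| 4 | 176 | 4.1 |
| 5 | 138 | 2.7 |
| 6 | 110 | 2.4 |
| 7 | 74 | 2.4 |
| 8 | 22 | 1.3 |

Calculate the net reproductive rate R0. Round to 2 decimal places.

lx = nx/n0 = nx/200: 1, 0.97, 0.91, 0.9, 0.88, 0.69, 0.55, 0.37, 0.11
lx·mx by age: 0, 2.619, 2.275, 4.23, 3.608, 1.863, 1.32, 0.888, 0.143
R0 = Σ lx·mx = 16.946 → 16.95

16.95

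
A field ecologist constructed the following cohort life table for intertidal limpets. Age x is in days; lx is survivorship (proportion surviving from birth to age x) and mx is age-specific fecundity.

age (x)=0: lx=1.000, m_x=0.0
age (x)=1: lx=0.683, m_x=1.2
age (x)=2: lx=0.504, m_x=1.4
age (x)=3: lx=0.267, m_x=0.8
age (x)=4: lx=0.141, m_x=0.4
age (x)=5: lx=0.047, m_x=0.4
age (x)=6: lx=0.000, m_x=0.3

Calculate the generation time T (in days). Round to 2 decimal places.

lx·mx: 0, 0.8196, 0.7056, 0.2136, 0.0564, 0.0188, 0 → R0 = 1.814
x·lx·mx: 0, 0.8196, 1.4112, 0.6408, 0.2256, 0.094, 0 → Σ = 3.1912
T = 3.1912 / 1.814 = 1.759206… → 1.76

1.76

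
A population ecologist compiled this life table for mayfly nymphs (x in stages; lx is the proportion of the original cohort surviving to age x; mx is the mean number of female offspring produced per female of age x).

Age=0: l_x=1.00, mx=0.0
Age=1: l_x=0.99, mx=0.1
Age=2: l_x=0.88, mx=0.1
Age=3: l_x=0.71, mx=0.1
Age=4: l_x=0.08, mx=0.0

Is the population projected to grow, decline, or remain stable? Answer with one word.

declining

R0 = Σ lx·mx = 0 + 0.099 + 0.088 + 0.071 + 0 = 0.258
R0 < 1, so the population is declining.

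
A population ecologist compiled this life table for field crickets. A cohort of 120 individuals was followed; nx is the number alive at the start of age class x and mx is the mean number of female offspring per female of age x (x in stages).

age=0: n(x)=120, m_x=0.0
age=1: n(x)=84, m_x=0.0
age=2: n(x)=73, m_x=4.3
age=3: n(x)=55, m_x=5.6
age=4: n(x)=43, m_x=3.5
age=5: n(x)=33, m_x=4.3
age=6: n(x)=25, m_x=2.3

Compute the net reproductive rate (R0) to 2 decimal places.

lx = nx/n0 = nx/120: 1, 0.7, 0.60833…, 0.45833…, 0.35833…, 0.275, 0.20833…
lx·mx by age: 0, 0, 2.615833…, 2.566667…, 1.254167…, 1.1825, 0.479167…
R0 = Σ lx·mx = 8.098333… → 8.10

8.10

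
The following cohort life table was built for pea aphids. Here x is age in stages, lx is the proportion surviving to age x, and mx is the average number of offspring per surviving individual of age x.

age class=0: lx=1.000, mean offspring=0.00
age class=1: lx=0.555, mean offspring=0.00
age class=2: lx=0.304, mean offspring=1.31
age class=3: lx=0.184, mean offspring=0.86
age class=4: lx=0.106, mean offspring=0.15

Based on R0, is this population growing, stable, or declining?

declining

R0 = Σ lx·mx = 0 + 0 + 0.39824 + 0.15824 + 0.0159 = 0.57238
R0 < 1, so the population is declining.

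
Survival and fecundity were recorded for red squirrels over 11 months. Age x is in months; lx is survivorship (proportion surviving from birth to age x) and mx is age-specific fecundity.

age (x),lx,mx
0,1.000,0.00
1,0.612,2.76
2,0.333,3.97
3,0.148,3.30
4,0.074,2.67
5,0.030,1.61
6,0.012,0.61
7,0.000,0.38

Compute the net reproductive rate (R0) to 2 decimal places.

lx·mx by age: 0, 1.68912, 1.32201, 0.4884, 0.19758, 0.0483, 0.00732, 0
R0 = Σ lx·mx = 3.75273 → 3.75

3.75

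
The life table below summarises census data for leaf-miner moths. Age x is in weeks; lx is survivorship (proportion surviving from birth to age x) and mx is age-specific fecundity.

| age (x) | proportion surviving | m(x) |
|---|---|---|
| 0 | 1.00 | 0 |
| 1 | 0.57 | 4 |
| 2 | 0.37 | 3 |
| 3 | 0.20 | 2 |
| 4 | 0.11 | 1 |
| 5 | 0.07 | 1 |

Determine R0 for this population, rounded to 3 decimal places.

3.970

lx·mx by age: 0, 2.28, 1.11, 0.4, 0.11, 0.07
R0 = Σ lx·mx = 3.97 → 3.970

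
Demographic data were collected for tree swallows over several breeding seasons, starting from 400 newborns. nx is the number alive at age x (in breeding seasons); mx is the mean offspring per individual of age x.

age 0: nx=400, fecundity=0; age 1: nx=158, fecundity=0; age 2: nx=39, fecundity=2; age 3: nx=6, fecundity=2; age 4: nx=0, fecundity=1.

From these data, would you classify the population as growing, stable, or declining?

declining

lx = nx/n0 = nx/400: 1, 0.395, 0.0975, 0.015, 0
R0 = Σ lx·mx = 0 + 0 + 0.195 + 0.03 + 0 = 0.225
R0 < 1, so the population is declining.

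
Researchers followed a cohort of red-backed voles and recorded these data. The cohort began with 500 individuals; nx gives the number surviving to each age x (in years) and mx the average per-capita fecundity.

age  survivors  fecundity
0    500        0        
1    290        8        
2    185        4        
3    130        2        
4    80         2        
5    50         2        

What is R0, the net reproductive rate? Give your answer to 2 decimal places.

7.16

lx = nx/n0 = nx/500: 1, 0.58, 0.37, 0.26, 0.16, 0.1
lx·mx by age: 0, 4.64, 1.48, 0.52, 0.32, 0.2
R0 = Σ lx·mx = 7.16 → 7.16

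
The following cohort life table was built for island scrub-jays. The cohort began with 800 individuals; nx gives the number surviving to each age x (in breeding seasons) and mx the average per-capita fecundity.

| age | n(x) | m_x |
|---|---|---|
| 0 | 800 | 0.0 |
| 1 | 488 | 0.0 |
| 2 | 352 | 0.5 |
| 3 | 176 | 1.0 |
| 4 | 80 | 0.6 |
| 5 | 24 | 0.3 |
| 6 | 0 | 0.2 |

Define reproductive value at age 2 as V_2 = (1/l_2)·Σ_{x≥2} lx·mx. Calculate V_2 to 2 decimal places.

lx = nx/n0 = nx/800: 1, 0.61, 0.44, 0.22, 0.1, 0.03, 0
lx·mx for x ≥ 2: 0.22, 0.22, 0.06, 0.009, 0 → sum = 0.509
V_2 = 0.509 / l_2 = 0.509 / 0.44 = 1.156818… → 1.16

1.16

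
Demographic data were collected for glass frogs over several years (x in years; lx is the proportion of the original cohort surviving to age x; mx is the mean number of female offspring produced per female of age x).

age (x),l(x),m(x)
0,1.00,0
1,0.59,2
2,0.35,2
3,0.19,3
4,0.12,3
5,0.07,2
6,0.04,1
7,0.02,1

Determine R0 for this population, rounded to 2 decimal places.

lx·mx by age: 0, 1.18, 0.7, 0.57, 0.36, 0.14, 0.04, 0.02
R0 = Σ lx·mx = 3.01 → 3.01

3.01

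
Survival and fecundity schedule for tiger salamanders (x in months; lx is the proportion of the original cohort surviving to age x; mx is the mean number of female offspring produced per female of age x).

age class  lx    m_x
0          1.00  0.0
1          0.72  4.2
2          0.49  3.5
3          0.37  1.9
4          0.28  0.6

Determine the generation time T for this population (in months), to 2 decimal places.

1.65

lx·mx: 0, 3.024, 1.715, 0.703, 0.168 → R0 = 5.61
x·lx·mx: 0, 3.024, 3.43, 2.109, 0.672 → Σ = 9.235
T = 9.235 / 5.61 = 1.646168… → 1.65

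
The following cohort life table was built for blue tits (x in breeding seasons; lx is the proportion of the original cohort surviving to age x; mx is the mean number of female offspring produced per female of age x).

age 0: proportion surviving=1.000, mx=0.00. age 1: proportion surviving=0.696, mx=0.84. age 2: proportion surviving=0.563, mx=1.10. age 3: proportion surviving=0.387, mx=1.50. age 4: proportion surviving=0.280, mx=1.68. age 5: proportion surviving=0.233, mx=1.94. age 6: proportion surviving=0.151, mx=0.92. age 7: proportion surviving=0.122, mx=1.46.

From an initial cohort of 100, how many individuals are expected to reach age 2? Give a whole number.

56

Expected survivors = N0 · l_2 = 100 × 0.563 = 56.3 → 56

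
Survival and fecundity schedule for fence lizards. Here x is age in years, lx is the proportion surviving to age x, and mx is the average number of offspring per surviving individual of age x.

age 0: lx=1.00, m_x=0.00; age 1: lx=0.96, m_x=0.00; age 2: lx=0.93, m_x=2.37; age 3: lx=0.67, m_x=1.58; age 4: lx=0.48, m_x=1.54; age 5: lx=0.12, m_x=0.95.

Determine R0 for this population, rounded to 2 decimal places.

lx·mx by age: 0, 0, 2.2041, 1.0586, 0.7392, 0.114
R0 = Σ lx·mx = 4.1159 → 4.12

4.12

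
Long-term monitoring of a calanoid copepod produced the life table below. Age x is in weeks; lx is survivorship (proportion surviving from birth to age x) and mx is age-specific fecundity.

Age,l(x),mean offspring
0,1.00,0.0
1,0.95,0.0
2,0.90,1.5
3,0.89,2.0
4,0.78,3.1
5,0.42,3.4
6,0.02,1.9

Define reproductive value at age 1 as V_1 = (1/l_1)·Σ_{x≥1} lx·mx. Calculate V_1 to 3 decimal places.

lx·mx for x ≥ 1: 0, 1.35, 1.78, 2.418, 1.428, 0.038 → sum = 7.014
V_1 = 7.014 / l_1 = 7.014 / 0.95 = 7.383158… → 7.383

7.383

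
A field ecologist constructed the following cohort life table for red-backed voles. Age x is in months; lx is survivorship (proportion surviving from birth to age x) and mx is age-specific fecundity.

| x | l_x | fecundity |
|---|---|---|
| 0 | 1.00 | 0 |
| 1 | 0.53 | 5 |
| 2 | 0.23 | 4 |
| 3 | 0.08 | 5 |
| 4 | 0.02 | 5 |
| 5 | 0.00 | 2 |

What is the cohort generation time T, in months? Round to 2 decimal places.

lx·mx: 0, 2.65, 0.92, 0.4, 0.1, 0 → R0 = 4.07
x·lx·mx: 0, 2.65, 1.84, 1.2, 0.4, 0 → Σ = 6.09
T = 6.09 / 4.07 = 1.496314… → 1.50

1.50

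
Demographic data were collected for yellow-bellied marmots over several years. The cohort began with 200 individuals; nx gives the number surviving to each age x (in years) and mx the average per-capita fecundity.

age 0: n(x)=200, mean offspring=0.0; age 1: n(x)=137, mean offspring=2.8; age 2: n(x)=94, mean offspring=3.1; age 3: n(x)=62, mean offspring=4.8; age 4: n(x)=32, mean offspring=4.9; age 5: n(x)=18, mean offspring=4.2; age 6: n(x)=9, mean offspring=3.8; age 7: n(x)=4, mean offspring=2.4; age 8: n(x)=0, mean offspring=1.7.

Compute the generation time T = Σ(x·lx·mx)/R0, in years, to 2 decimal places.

lx = nx/n0 = nx/200: 1, 0.685, 0.47, 0.31, 0.16, 0.09, 0.045, 0.02, 0
lx·mx: 0, 1.918, 1.457, 1.488, 0.784, 0.378, 0.171, 0.048, 0 → R0 = 6.244
x·lx·mx: 0, 1.918, 2.914, 4.464, 3.136, 1.89, 1.026, 0.336, 0 → Σ = 15.684
T = 15.684 / 6.244 = 2.511851… → 2.51

2.51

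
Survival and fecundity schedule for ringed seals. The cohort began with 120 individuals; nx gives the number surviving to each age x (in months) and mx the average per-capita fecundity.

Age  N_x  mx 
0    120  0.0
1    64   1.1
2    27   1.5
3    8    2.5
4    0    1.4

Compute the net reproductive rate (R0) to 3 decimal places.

lx = nx/n0 = nx/120: 1, 0.53333…, 0.225, 0.06667…, 0
lx·mx by age: 0, 0.586667…, 0.3375, 0.166667…, 0
R0 = Σ lx·mx = 1.090833… → 1.091

1.091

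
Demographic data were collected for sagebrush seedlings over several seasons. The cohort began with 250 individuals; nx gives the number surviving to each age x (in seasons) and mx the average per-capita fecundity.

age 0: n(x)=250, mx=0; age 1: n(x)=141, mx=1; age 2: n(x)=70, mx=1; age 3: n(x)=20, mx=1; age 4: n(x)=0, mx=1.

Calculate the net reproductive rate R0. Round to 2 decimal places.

0.92

lx = nx/n0 = nx/250: 1, 0.564, 0.28, 0.08, 0
lx·mx by age: 0, 0.564, 0.28, 0.08, 0
R0 = Σ lx·mx = 0.924 → 0.92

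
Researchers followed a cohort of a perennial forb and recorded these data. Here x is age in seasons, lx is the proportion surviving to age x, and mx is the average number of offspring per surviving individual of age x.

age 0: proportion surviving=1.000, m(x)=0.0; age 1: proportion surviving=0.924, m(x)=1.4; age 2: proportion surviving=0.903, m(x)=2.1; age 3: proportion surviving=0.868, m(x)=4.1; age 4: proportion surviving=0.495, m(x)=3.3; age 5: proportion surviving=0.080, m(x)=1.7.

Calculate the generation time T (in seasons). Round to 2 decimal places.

lx·mx: 0, 1.2936, 1.8963, 3.5588, 1.6335, 0.136 → R0 = 8.5182
x·lx·mx: 0, 1.2936, 3.7926, 10.6764, 6.534, 0.68 → Σ = 22.9766
T = 22.9766 / 8.5182 = 2.697354… → 2.70

2.70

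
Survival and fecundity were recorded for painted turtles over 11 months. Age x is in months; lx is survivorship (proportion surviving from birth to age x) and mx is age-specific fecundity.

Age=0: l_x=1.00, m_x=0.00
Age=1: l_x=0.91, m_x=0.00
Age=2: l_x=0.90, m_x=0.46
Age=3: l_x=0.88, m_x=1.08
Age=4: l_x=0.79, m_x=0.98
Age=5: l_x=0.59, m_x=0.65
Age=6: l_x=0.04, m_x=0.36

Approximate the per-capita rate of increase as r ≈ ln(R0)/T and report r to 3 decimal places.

0.269

R0 = Σ lx·mx = 0 + 0 + 0.414 + 0.9504 + 0.7742 + 0.3835 + 0.0144 = 2.5365
Σ x·lx·mx = 8.7799; T = 8.7799/2.5365 = 3.46142…
r ≈ ln(R0)/T = ln(2.5365)/3.46142… = 0.2689… → 0.269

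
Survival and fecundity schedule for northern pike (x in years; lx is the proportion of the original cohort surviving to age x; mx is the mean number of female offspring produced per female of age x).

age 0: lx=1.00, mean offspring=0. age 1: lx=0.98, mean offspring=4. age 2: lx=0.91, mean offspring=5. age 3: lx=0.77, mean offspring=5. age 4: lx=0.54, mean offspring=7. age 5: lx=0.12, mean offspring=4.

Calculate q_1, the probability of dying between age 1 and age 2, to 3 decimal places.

0.071

q_1 = (l_1 − l_2) / l_1 = (0.98 − 0.91) / 0.98
     = 0.07 / 0.98 = 0.071429… → 0.071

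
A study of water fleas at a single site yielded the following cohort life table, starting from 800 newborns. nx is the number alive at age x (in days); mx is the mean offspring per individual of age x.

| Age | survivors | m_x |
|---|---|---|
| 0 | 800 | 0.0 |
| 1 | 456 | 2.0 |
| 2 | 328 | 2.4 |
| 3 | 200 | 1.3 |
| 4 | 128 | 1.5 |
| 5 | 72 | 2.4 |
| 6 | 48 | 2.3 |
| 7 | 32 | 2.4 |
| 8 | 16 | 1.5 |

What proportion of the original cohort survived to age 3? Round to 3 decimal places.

0.250

l_3 = n_3/n_0 = 200/800 = 0.25 → 0.250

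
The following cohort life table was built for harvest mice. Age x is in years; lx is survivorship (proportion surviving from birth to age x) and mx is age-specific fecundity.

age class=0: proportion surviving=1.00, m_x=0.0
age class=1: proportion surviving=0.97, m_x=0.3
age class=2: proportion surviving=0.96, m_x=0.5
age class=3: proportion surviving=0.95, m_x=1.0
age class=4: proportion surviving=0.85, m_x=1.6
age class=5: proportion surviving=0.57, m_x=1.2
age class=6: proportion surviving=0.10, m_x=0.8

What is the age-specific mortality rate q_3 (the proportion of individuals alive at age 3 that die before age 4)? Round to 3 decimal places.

q_3 = (l_3 − l_4) / l_3 = (0.95 − 0.85) / 0.95
     = 0.1 / 0.95 = 0.105263… → 0.105

0.105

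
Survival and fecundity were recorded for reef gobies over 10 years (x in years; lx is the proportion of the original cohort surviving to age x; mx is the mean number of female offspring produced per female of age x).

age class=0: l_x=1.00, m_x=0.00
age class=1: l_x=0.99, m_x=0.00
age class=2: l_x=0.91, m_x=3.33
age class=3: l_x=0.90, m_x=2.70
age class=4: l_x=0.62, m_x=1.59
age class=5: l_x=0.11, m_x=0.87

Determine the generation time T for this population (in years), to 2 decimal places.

lx·mx: 0, 0, 3.0303, 2.43, 0.9858, 0.0957 → R0 = 6.5418
x·lx·mx: 0, 0, 6.0606, 7.29, 3.9432, 0.4785 → Σ = 17.7723
T = 17.7723 / 6.5418 = 2.716729… → 2.72

2.72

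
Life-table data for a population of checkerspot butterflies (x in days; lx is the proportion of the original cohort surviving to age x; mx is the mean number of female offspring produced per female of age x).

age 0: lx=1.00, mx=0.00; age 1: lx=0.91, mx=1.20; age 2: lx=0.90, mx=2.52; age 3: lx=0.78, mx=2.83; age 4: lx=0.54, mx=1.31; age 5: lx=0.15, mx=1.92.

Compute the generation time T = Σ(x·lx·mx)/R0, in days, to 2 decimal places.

lx·mx: 0, 1.092, 2.268, 2.2074, 0.7074, 0.288 → R0 = 6.5628
x·lx·mx: 0, 1.092, 4.536, 6.6222, 2.8296, 1.44 → Σ = 16.5198
T = 16.5198 / 6.5628 = 2.517188… → 2.52

2.52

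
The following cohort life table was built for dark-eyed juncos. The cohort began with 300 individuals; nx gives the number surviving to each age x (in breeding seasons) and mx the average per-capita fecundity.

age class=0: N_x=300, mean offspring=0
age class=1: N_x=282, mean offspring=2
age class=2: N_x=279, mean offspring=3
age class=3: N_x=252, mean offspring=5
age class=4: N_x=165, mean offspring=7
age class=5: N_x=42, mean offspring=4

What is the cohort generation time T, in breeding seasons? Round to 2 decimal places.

lx = nx/n0 = nx/300: 1, 0.94, 0.93, 0.84, 0.55, 0.14
lx·mx: 0, 1.88, 2.79, 4.2, 3.85, 0.56 → R0 = 13.28
x·lx·mx: 0, 1.88, 5.58, 12.6, 15.4, 2.8 → Σ = 38.26
T = 38.26 / 13.28 = 2.881024… → 2.88

2.88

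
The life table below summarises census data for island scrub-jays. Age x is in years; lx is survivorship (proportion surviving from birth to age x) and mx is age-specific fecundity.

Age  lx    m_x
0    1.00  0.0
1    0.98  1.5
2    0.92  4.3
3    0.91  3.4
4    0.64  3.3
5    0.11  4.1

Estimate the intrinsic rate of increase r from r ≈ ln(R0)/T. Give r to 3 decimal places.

R0 = Σ lx·mx = 0 + 1.47 + 3.956 + 3.094 + 2.112 + 0.451 = 11.083
Σ x·lx·mx = 29.367; T = 29.367/11.083 = 2.64973…
r ≈ ln(R0)/T = ln(11.083)/2.64973… = 0.90779… → 0.908

0.908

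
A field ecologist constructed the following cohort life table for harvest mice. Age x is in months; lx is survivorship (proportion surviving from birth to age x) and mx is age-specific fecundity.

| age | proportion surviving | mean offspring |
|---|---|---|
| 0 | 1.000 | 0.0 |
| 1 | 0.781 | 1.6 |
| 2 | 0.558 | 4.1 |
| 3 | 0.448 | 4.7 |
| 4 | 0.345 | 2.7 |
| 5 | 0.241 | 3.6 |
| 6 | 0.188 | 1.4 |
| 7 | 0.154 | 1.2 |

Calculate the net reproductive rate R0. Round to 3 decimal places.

lx·mx by age: 0, 1.2496, 2.2878, 2.1056, 0.9315, 0.8676, 0.2632, 0.1848
R0 = Σ lx·mx = 7.8901 → 7.890

7.890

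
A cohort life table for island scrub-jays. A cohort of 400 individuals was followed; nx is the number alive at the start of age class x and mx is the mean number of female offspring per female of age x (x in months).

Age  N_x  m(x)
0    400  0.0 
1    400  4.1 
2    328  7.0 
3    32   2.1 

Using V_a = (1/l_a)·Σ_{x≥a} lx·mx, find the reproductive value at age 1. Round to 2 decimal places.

lx = nx/n0 = nx/400: 1, 1, 0.82, 0.08
lx·mx for x ≥ 1: 4.1, 5.74, 0.168 → sum = 10.008
V_1 = 10.008 / l_1 = 10.008 / 1 = 10.008 → 10.01

10.01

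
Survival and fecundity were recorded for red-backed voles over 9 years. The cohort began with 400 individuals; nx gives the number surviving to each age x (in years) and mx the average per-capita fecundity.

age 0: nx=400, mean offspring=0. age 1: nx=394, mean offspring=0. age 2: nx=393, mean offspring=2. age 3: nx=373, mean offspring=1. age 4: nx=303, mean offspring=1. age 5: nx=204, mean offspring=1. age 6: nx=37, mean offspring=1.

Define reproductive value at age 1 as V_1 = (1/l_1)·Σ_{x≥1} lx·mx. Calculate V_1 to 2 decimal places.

4.32

lx = nx/n0 = nx/400: 1, 0.985, 0.9825, 0.9325, 0.7575, 0.51, 0.0925
lx·mx for x ≥ 1: 0, 1.965, 0.9325, 0.7575, 0.51, 0.0925 → sum = 4.2575
V_1 = 4.2575 / l_1 = 4.2575 / 0.985 = 4.322335… → 4.32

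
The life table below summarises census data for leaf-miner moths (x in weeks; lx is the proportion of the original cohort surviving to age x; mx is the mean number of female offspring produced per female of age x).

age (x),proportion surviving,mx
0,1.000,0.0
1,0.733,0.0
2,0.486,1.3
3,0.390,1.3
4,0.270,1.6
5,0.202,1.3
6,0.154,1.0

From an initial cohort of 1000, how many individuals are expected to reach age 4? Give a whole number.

Expected survivors = N0 · l_4 = 1000 × 0.270 = 270 → 270

270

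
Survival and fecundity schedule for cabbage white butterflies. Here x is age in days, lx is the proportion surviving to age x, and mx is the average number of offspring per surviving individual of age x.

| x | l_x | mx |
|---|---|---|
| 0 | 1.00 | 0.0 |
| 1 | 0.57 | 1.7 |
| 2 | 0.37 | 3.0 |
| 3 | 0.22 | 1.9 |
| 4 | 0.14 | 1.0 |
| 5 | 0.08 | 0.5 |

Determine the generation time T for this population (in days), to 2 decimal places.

lx·mx: 0, 0.969, 1.11, 0.418, 0.14, 0.04 → R0 = 2.677
x·lx·mx: 0, 0.969, 2.22, 1.254, 0.56, 0.2 → Σ = 5.203
T = 5.203 / 2.677 = 1.943594… → 1.94

1.94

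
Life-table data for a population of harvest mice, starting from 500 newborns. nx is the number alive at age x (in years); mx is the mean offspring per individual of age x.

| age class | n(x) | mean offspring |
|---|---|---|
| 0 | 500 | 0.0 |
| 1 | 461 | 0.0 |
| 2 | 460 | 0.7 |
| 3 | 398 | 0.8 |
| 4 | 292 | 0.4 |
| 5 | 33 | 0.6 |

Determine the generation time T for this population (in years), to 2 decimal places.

2.79

lx = nx/n0 = nx/500: 1, 0.922, 0.92, 0.796, 0.584, 0.066
lx·mx: 0, 0, 0.644, 0.6368, 0.2336, 0.0396 → R0 = 1.554
x·lx·mx: 0, 0, 1.288, 1.9104, 0.9344, 0.198 → Σ = 4.3308
T = 4.3308 / 1.554 = 2.786873… → 2.79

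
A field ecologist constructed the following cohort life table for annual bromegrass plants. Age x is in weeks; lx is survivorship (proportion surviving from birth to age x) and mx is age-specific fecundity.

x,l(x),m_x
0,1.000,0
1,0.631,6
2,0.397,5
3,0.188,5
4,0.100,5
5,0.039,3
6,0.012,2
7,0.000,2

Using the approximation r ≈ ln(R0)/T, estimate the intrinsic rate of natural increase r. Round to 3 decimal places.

R0 = Σ lx·mx = 0 + 3.786 + 1.985 + 0.94 + 0.5 + 0.117 + 0.024 + 0 = 7.352
Σ x·lx·mx = 13.305; T = 13.305/7.352 = 1.80971…
r ≈ ln(R0)/T = ln(7.352)/1.80971… = 1.10237… → 1.102

1.102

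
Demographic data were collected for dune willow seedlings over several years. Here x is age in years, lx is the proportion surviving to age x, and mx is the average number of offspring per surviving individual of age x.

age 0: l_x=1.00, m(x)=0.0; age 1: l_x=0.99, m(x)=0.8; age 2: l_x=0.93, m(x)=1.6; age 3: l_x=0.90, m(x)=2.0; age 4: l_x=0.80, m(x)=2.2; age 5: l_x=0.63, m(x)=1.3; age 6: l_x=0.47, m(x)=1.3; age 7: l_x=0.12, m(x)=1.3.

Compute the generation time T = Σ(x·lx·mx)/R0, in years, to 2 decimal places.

lx·mx: 0, 0.792, 1.488, 1.8, 1.76, 0.819, 0.611, 0.156 → R0 = 7.426
x·lx·mx: 0, 0.792, 2.976, 5.4, 7.04, 4.095, 3.666, 1.092 → Σ = 25.061
T = 25.061 / 7.426 = 3.374764… → 3.37

3.37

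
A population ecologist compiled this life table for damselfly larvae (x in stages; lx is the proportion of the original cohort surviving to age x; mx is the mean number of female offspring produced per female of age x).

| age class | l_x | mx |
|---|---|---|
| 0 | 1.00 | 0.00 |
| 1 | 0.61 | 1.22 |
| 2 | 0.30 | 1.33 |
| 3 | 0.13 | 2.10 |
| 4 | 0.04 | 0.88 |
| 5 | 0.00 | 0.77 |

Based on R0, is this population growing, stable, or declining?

R0 = Σ lx·mx = 0 + 0.7442 + 0.399 + 0.273 + 0.0352 + 0 = 1.4514
R0 > 1, so the population is growing.

growing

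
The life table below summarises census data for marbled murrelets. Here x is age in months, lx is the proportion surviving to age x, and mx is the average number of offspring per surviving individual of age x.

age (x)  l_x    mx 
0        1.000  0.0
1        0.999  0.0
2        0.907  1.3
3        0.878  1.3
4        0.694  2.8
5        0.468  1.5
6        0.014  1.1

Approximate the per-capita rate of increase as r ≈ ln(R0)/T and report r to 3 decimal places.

R0 = Σ lx·mx = 0 + 0 + 1.1791 + 1.1414 + 1.9432 + 0.702 + 0.0154 = 4.9811
Σ x·lx·mx = 17.1576; T = 17.1576/4.9811 = 3.44454…
r ≈ ln(R0)/T = ln(4.9811)/3.44454… = 0.46614… → 0.466

0.466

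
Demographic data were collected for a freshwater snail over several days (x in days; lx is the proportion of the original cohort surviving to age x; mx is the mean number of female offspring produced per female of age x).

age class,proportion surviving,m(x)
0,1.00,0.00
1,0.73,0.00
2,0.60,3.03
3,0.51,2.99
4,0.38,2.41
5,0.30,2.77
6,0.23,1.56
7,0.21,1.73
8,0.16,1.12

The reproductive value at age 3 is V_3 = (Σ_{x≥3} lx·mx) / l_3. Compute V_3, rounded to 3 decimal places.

lx·mx for x ≥ 3: 1.5249, 0.9158, 0.831, 0.3588, 0.3633, 0.1792 → sum = 4.173
V_3 = 4.173 / l_3 = 4.173 / 0.51 = 8.182353… → 8.182

8.182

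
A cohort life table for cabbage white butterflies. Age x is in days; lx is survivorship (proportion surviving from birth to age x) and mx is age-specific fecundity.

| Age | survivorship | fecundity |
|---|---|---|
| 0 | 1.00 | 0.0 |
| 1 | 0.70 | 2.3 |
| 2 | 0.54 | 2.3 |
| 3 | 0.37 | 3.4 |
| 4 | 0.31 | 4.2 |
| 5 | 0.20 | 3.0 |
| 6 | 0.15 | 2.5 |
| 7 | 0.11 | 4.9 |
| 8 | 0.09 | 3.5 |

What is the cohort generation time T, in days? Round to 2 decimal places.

3.40

lx·mx: 0, 1.61, 1.242, 1.258, 1.302, 0.6, 0.375, 0.539, 0.315 → R0 = 7.241
x·lx·mx: 0, 1.61, 2.484, 3.774, 5.208, 3, 2.25, 3.773, 2.52 → Σ = 24.619
T = 24.619 / 7.241 = 3.399945… → 3.40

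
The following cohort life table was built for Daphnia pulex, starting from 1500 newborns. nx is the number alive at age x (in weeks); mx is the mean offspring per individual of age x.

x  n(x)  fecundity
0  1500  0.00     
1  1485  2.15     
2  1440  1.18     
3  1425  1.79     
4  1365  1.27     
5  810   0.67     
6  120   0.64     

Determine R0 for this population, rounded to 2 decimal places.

lx = nx/n0 = nx/1500: 1, 0.99, 0.96, 0.95, 0.91, 0.54, 0.08
lx·mx by age: 0, 2.1285, 1.1328, 1.7005, 1.1557, 0.3618, 0.0512
R0 = Σ lx·mx = 6.5305 → 6.53

6.53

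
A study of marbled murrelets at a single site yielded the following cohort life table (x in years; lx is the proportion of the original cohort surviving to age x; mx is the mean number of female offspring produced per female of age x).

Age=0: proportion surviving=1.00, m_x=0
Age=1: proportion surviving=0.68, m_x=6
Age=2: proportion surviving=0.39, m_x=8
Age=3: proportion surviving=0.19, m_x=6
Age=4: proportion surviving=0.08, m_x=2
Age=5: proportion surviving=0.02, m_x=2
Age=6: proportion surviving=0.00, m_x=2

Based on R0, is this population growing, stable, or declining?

growing

R0 = Σ lx·mx = 0 + 4.08 + 3.12 + 1.14 + 0.16 + 0.04 + 0 = 8.54
R0 > 1, so the population is growing.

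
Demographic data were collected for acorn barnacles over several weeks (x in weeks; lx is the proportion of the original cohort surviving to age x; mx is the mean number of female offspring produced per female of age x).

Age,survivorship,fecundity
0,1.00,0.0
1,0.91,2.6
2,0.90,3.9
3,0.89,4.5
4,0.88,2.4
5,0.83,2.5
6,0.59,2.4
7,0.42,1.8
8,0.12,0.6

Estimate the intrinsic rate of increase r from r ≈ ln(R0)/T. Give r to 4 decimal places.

R0 = Σ lx·mx = 0 + 2.366 + 3.51 + 4.005 + 2.112 + 2.075 + 1.416 + 0.756 + 0.072 = 16.312
Σ x·lx·mx = 54.588; T = 54.588/16.312 = 3.34649…
r ≈ ln(R0)/T = ln(16.312)/3.34649… = 0.834277… → 0.8343

0.8343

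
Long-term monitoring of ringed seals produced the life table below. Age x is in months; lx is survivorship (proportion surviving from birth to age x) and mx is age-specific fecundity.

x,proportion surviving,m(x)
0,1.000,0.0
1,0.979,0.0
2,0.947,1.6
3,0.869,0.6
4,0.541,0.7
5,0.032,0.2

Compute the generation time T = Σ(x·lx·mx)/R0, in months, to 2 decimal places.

2.54

lx·mx: 0, 0, 1.5152, 0.5214, 0.3787, 0.0064 → R0 = 2.4217
x·lx·mx: 0, 0, 3.0304, 1.5642, 1.5148, 0.032 → Σ = 6.1414
T = 6.1414 / 2.4217 = 2.535987… → 2.54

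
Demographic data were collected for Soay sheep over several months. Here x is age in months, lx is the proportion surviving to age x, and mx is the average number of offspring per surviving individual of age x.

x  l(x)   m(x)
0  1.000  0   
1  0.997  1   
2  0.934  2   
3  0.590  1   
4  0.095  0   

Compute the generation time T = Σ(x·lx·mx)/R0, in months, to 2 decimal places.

1.88

lx·mx: 0, 0.997, 1.868, 0.59, 0 → R0 = 3.455
x·lx·mx: 0, 0.997, 3.736, 1.77, 0 → Σ = 6.503
T = 6.503 / 3.455 = 1.8822… → 1.88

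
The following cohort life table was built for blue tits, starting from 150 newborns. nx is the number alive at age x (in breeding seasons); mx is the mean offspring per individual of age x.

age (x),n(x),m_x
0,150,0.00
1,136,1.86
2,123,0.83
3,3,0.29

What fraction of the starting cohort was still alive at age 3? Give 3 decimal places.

0.020

l_3 = n_3/n_0 = 3/150 = 0.02 → 0.020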